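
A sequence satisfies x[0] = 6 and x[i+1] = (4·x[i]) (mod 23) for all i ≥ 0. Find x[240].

We have x[0] = 6; x[1] = 1; x[2] = 4; x[3] = 16; x[4] = 18; x[5] = 3; x[6] = 12; x[7] = 2; x[8] = 8; x[9] = 9; x[10] = 13; x[11] = 6.
The sequence repeats with period 11.
(240 - 0) mod 11 = 9, so x[240] = x[9] = 9.

9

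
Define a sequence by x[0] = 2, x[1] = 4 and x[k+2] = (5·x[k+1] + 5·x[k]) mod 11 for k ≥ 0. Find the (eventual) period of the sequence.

10

Computing terms: x[0] = 2; x[1] = 4; x[2] = 8; x[3] = 5; x[4] = 10; x[5] = 9; x[6] = 7; x[7] = 3; x[8] = 6; x[9] = 1; x[10] = 2; x[11] = 4.
Since (x[10], x[11]) = (x[0], x[1]) = (2, 4) (two consecutive terms determine the rest), the sequence is periodic with period 10.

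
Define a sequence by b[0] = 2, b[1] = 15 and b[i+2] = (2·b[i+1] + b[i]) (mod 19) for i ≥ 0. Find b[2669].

b[0] = 2,  b[1] = 15,  b[2] = 13,  b[3] = 3,  b[4] = 0,  b[5] = 3,  b[6] = 6,  b[7] = 15,  b[8] = 17,  b[9] = 11,  b[10] = 1,  b[11] = 13,  b[12] = 8,  b[13] = 10,  b[14] = 9,  b[15] = 9,  b[16] = 8,  b[17] = 6,  b[18] = 1,  b[19] = 8,  b[20] = 17,  b[21] = 4,  b[22] = 6,  b[23] = 16,  b[24] = 0,  b[25] = 16,  b[26] = 13,  b[27] = 4,  b[28] = 2,  b[29] = 8,  b[30] = 18,  b[31] = 6,  b[32] = 11,  b[33] = 9,  b[34] = 10,  b[35] = 10,  b[36] = 11,  b[37] = 13,  b[38] = 18,  b[39] = 11,  b[40] = 2,  b[41] = 15.
Since (b[40], b[41]) = (b[0], b[1]) = (2, 15) (two consecutive terms determine the rest), the sequence is periodic with period 40.
So b[2669] = b[0 + ((2669-0) mod 40)] = b[29] = 8.

8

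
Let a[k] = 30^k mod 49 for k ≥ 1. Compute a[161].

Listing terms: a[1] = 30,  a[2] = 18,  a[3] = 1,  a[4] = 30.
Since a[4] = a[1] = 30, the sequence is periodic with period 3.
So a[161] = a[1 + ((161-1) mod 3)] = a[2] = 18.

18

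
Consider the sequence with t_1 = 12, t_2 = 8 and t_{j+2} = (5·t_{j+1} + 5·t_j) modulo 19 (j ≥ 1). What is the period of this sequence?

Listing terms: t_1 = 12; t_2 = 8; t_3 = 5; t_4 = 8; t_5 = 8; t_6 = 4; t_7 = 3; t_8 = 16; t_9 = 0; t_{10} = 4; t_{11} = 1; t_{12} = 6; t_{13} = 16; t_{14} = 15; t_{15} = 3; t_{16} = 14; t_{17} = 9; t_{18} = 1; t_{19} = 12; t_{20} = 8.
The sequence repeats with period 18.

18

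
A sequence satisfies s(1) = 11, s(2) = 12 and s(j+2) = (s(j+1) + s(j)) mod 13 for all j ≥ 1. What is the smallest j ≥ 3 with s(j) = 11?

20

We have s(1) = 11,  s(2) = 12,  s(3) = 10,  s(4) = 9,  s(5) = 6,  s(6) = 2,  s(7) = 8,  s(8) = 10,  s(9) = 5,  s(10) = 2,  s(11) = 7,  s(12) = 9,  s(13) = 3,  s(14) = 12,  s(15) = 2,  s(16) = 1,  s(17) = 3,  s(18) = 4,  s(19) = 7,  s(20) = 11,  s(21) = 5,  s(22) = 3,  s(23) = 8,  s(24) = 11,  s(25) = 6,  s(26) = 4,  s(27) = 10,  s(28) = 1,  s(29) = 11,  s(30) = 12.
The sequence repeats with period 28.
The value 11 first appears (with j ≥ 3) at s(20).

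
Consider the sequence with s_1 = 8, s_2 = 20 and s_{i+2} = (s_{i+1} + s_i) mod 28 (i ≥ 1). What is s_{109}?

Computing terms: s_1 = 8, s_2 = 20, s_3 = 0, s_4 = 20, s_5 = 20, s_6 = 12, s_7 = 4, s_8 = 16, s_9 = 20, s_{10} = 8, s_{11} = 0, s_{12} = 8, s_{13} = 8, s_{14} = 16, s_{15} = 24, s_{16} = 12, s_{17} = 8, s_{18} = 20.
Since (s_{17}, s_{18}) = (s_1, s_2) = (8, 20) (two consecutive terms determine the rest), the sequence is periodic with period 16.
So s_{109} = s_{1 + ((109-1) mod 16)} = s_{13} = 8.

8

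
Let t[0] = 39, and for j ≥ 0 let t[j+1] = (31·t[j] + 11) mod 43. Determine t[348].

We have t[0] = 39, t[1] = 16, t[2] = 34, t[3] = 33, t[4] = 2, t[5] = 30, t[6] = 38, t[7] = 28, t[8] = 19, t[9] = 41, t[10] = 35, t[11] = 21, t[12] = 17, t[13] = 22, t[14] = 5, t[15] = 37, t[16] = 40, t[17] = 4, t[18] = 6, t[19] = 25, t[20] = 12, t[21] = 39.
The sequence repeats with period 21.
(348 - 0) mod 21 = 12, so t[348] = t[12] = 17.

17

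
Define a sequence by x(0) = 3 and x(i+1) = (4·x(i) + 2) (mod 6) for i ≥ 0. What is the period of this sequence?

We have x(0) = 3,  x(1) = 2,  x(2) = 4,  x(3) = 0,  x(4) = 2.
Since x(4) = x(1) = 2, the sequence is eventually periodic: after a pre-period of length 1 it cycles with period 3.

3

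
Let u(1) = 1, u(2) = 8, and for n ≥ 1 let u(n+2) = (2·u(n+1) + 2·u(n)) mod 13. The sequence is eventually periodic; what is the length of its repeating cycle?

Listing terms: u(1) = 1, u(2) = 8, u(3) = 5, u(4) = 0, u(5) = 10, u(6) = 7, u(7) = 8, u(8) = 4, u(9) = 11, u(10) = 4, u(11) = 4, u(12) = 3, u(13) = 1, u(14) = 8.
Since (u(13), u(14)) = (u(1), u(2)) = (1, 8) (two consecutive terms determine the rest), the sequence is periodic with period 12.

12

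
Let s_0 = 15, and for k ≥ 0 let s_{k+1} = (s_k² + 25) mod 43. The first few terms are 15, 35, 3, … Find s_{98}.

40

Listing terms: s_0 = 15; s_1 = 35; s_2 = 3; s_3 = 34; s_4 = 20; s_5 = 38; s_6 = 7; s_7 = 31; s_8 = 40; s_9 = 34.
Since s_9 = s_3 = 34, the sequence is eventually periodic: after a pre-period of length 3 it cycles with period 6.
For k ≥ 3, s_k depends only on (k - 3) mod 6. (98 - 3) mod 6 = 5, so s_{98} = s_8 = 40.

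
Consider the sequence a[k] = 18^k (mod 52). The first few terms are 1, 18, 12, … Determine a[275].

We have a[0] = 1,  a[1] = 18,  a[2] = 12,  a[3] = 8,  a[4] = 40,  a[5] = 44,  a[6] = 12.
Since a[6] = a[2] = 12, the sequence is eventually periodic: after a pre-period of length 2 it cycles with period 4.
For k ≥ 2, a[k] depends only on (k - 2) mod 4. (275 - 2) mod 4 = 1, so a[275] = a[3] = 8.

8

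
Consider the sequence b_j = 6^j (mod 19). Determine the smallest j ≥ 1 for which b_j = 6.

Listing terms: b_0 = 1, b_1 = 6, b_2 = 17, b_3 = 7, b_4 = 4, b_5 = 5, b_6 = 11, b_7 = 9, b_8 = 16, b_9 = 1.
The sequence repeats with period 9.
The value 6 first appears (with j ≥ 1) at b_1.

1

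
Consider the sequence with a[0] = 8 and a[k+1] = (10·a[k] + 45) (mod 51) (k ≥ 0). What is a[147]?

a[0] = 8; a[1] = 23; a[2] = 20; a[3] = 41; a[4] = 47; a[5] = 5; a[6] = 44; a[7] = 26; a[8] = 50; a[9] = 35; a[10] = 38; a[11] = 17; a[12] = 11; a[13] = 2; a[14] = 14; a[15] = 32; a[16] = 8.
The sequence repeats with period 16.
So a[147] = a[0 + ((147-0) mod 16)] = a[3] = 41.

41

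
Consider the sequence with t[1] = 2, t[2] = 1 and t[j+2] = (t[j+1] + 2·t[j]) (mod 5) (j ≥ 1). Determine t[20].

Listing terms: t[1] = 2; t[2] = 1; t[3] = 0; t[4] = 2; t[5] = 2; t[6] = 1.
The sequence repeats with period 4.
(20 - 1) mod 4 = 3, so t[20] = t[4] = 2.

2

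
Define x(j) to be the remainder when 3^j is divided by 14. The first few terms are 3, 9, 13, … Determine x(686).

9

Listing terms: x(1) = 3,  x(2) = 9,  x(3) = 13,  x(4) = 11,  x(5) = 5,  x(6) = 1,  x(7) = 3.
Since x(7) = x(1) = 3, the sequence is periodic with period 6.
(686 - 1) mod 6 = 1, so x(686) = x(2) = 9.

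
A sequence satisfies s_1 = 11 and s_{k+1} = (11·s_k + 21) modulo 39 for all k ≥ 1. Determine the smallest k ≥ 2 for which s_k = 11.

13

Computing terms: s_1 = 11,  s_2 = 25,  s_3 = 23,  s_4 = 1,  s_5 = 32,  s_6 = 22,  s_7 = 29,  s_8 = 28,  s_9 = 17,  s_{10} = 13,  s_{11} = 8,  s_{12} = 31,  s_{13} = 11.
Since s_{13} = s_1 = 11, the sequence is periodic with period 12.
The value 11 next appears (with k ≥ 2) at s_{13}.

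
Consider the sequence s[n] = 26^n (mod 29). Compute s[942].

Computing terms: s[0] = 1; s[1] = 26; s[2] = 9; s[3] = 2; s[4] = 23; s[5] = 18; s[6] = 4; s[7] = 17; s[8] = 7; s[9] = 8; s[10] = 5; s[11] = 14; s[12] = 16; s[13] = 10; s[14] = 28; s[15] = 3; s[16] = 20; s[17] = 27; s[18] = 6; s[19] = 11; s[20] = 25; s[21] = 12; s[22] = 22; s[23] = 21; s[24] = 24; s[25] = 15; s[26] = 13; s[27] = 19; s[28] = 1.
Since s[28] = s[0] = 1, the sequence is periodic with period 28.
(942 - 0) mod 28 = 18, so s[942] = s[18] = 6.

6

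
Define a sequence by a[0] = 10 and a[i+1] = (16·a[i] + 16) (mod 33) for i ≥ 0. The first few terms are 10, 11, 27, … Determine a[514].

23

We have a[0] = 10, a[1] = 11, a[2] = 27, a[3] = 19, a[4] = 23, a[5] = 21, a[6] = 22, a[7] = 5, a[8] = 30, a[9] = 1, a[10] = 32, a[11] = 0, a[12] = 16, a[13] = 8, a[14] = 12, a[15] = 10.
The sequence repeats with period 15.
So a[514] = a[0 + ((514-0) mod 15)] = a[4] = 23.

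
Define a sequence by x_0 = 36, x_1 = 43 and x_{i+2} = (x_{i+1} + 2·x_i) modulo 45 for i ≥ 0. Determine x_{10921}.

Listing terms: x_0 = 36; x_1 = 43; x_2 = 25; x_3 = 21; x_4 = 26; x_5 = 23; x_6 = 30; x_7 = 31; x_8 = 1; x_9 = 18; x_{10} = 20; x_{11} = 11; x_{12} = 6; x_{13} = 28; x_{14} = 40; x_{15} = 6; x_{16} = 41; x_{17} = 8; x_{18} = 0; x_{19} = 16; x_{20} = 16; x_{21} = 3; x_{22} = 35; x_{23} = 41; x_{24} = 21; x_{25} = 13; x_{26} = 10; x_{27} = 36; x_{28} = 11; x_{29} = 38; x_{30} = 15; x_{31} = 1; x_{32} = 31; x_{33} = 33; x_{34} = 5; x_{35} = 26; x_{36} = 36; x_{37} = 43.
The sequence repeats with period 36.
(10921 - 0) mod 36 = 13, so x_{10921} = x_{13} = 28.

28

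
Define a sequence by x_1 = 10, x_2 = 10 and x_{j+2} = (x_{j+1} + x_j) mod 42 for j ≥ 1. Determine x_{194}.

We have x_1 = 10,  x_2 = 10,  x_3 = 20,  x_4 = 30,  x_5 = 8,  x_6 = 38,  x_7 = 4,  x_8 = 0,  x_9 = 4,  x_{10} = 4,  x_{11} = 8,  x_{12} = 12,  x_{13} = 20,  x_{14} = 32,  x_{15} = 10,  x_{16} = 0,  x_{17} = 10,  x_{18} = 10.
Since (x_{17}, x_{18}) = (x_1, x_2) = (10, 10) (two consecutive terms determine the rest), the sequence is periodic with period 16.
(194 - 1) mod 16 = 1, so x_{194} = x_2 = 10.

10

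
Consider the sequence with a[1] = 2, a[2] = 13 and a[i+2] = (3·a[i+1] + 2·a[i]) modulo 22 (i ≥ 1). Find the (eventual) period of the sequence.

30

We have a[1] = 2,  a[2] = 13,  a[3] = 21,  a[4] = 1,  a[5] = 1,  a[6] = 5,  a[7] = 17,  a[8] = 17,  a[9] = 19,  a[10] = 3,  a[11] = 3,  a[12] = 15,  a[13] = 7,  a[14] = 7,  a[15] = 13,  a[16] = 9,  a[17] = 9,  a[18] = 1,  a[19] = 21,  a[20] = 21,  a[21] = 17,  a[22] = 5,  a[23] = 5,  a[24] = 3,  a[25] = 19,  a[26] = 19,  a[27] = 7,  a[28] = 15,  a[29] = 15,  a[30] = 9,  a[31] = 13,  a[32] = 13,  a[33] = 21.
Since (a[32], a[33]) = (a[2], a[3]) = (13, 21) (two consecutive terms determine the rest), the sequence is eventually periodic: after a pre-period of length 1 it cycles with period 30.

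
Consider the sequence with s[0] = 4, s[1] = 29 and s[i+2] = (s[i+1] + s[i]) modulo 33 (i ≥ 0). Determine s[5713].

29

Computing terms: s[0] = 4, s[1] = 29, s[2] = 0, s[3] = 29, s[4] = 29, s[5] = 25, s[6] = 21, s[7] = 13, s[8] = 1, s[9] = 14, s[10] = 15, s[11] = 29, s[12] = 11, s[13] = 7, s[14] = 18, s[15] = 25, s[16] = 10, s[17] = 2, s[18] = 12, s[19] = 14, s[20] = 26, s[21] = 7, s[22] = 0, s[23] = 7, s[24] = 7, s[25] = 14, s[26] = 21, s[27] = 2, s[28] = 23, s[29] = 25, s[30] = 15, s[31] = 7, s[32] = 22, s[33] = 29, s[34] = 18, s[35] = 14, s[36] = 32, s[37] = 13, s[38] = 12, s[39] = 25, s[40] = 4, s[41] = 29.
The sequence repeats with period 40.
(5713 - 0) mod 40 = 33, so s[5713] = s[33] = 29.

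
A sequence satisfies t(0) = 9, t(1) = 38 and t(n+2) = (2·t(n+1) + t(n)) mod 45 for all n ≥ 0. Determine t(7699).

Listing terms: t(0) = 9,  t(1) = 38,  t(2) = 40,  t(3) = 28,  t(4) = 6,  t(5) = 40,  t(6) = 41,  t(7) = 32,  t(8) = 15,  t(9) = 17,  t(10) = 4,  t(11) = 25,  t(12) = 9,  t(13) = 43,  t(14) = 5,  t(15) = 8,  t(16) = 21,  t(17) = 5,  t(18) = 31,  t(19) = 22,  t(20) = 30,  t(21) = 37,  t(22) = 14,  t(23) = 20,  t(24) = 9,  t(25) = 38.
The sequence repeats with period 24.
So t(7699) = t(0 + ((7699-0) mod 24)) = t(19) = 22.

22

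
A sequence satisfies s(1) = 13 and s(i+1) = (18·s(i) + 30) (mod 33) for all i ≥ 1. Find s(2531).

24

Listing terms: s(1) = 13, s(2) = 0, s(3) = 30, s(4) = 9, s(5) = 27, s(6) = 21, s(7) = 12, s(8) = 15, s(9) = 3, s(10) = 18, s(11) = 24, s(12) = 0.
Since s(12) = s(2) = 0, the sequence is eventually periodic: after a pre-period of length 1 it cycles with period 10.
For i ≥ 2, s(i) depends only on (i - 2) mod 10. (2531 - 2) mod 10 = 9, so s(2531) = s(11) = 24.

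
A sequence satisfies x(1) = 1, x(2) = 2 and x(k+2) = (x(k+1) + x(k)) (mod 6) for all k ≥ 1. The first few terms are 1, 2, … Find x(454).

Computing terms: x(1) = 1,  x(2) = 2,  x(3) = 3,  x(4) = 5,  x(5) = 2,  x(6) = 1,  x(7) = 3,  x(8) = 4,  x(9) = 1,  x(10) = 5,  x(11) = 0,  x(12) = 5,  x(13) = 5,  x(14) = 4,  x(15) = 3,  x(16) = 1,  x(17) = 4,  x(18) = 5,  x(19) = 3,  x(20) = 2,  x(21) = 5,  x(22) = 1,  x(23) = 0,  x(24) = 1,  x(25) = 1,  x(26) = 2.
Since (x(25), x(26)) = (x(1), x(2)) = (1, 2) (two consecutive terms determine the rest), the sequence is periodic with period 24.
So x(454) = x(1 + ((454-1) mod 24)) = x(22) = 1.

1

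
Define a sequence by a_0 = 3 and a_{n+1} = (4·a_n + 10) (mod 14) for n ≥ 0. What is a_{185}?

We have a_0 = 3, a_1 = 8, a_2 = 0, a_3 = 10, a_4 = 8.
Since a_4 = a_1 = 8, the sequence is eventually periodic: after a pre-period of length 1 it cycles with period 3.
For n ≥ 1, a_n depends only on (n - 1) mod 3. (185 - 1) mod 3 = 1, so a_{185} = a_2 = 0.

0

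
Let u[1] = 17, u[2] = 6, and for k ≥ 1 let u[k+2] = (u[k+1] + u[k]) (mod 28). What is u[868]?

1

Computing terms: u[1] = 17, u[2] = 6, u[3] = 23, u[4] = 1, u[5] = 24, u[6] = 25, u[7] = 21, u[8] = 18, u[9] = 11, u[10] = 1, u[11] = 12, u[12] = 13, u[13] = 25, u[14] = 10, u[15] = 7, u[16] = 17, u[17] = 24, u[18] = 13, u[19] = 9, u[20] = 22, u[21] = 3, u[22] = 25, u[23] = 0, u[24] = 25, u[25] = 25, u[26] = 22, u[27] = 19, u[28] = 13, u[29] = 4, u[30] = 17, u[31] = 21, u[32] = 10, u[33] = 3, u[34] = 13, u[35] = 16, u[36] = 1, u[37] = 17, u[38] = 18, u[39] = 7, u[40] = 25, u[41] = 4, u[42] = 1, u[43] = 5, u[44] = 6, u[45] = 11, u[46] = 17, u[47] = 0, u[48] = 17, u[49] = 17, u[50] = 6.
Since (u[49], u[50]) = (u[1], u[2]) = (17, 6) (two consecutive terms determine the rest), the sequence is periodic with period 48.
So u[868] = u[1 + ((868-1) mod 48)] = u[4] = 1.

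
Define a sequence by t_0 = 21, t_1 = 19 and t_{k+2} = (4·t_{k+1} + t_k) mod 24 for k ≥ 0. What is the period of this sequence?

8

t_0 = 21, t_1 = 19, t_2 = 1, t_3 = 23, t_4 = 21, t_5 = 11, t_6 = 17, t_7 = 7, t_8 = 21, t_9 = 19.
Since (t_8, t_9) = (t_0, t_1) = (21, 19) (two consecutive terms determine the rest), the sequence is periodic with period 8.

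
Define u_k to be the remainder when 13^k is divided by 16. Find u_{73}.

13

Listing terms: u_0 = 1, u_1 = 13, u_2 = 9, u_3 = 5, u_4 = 1.
Since u_4 = u_0 = 1, the sequence is periodic with period 4.
So u_{73} = u_{0 + ((73-0) mod 4)} = u_1 = 13.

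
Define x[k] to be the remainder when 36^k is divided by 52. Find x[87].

Computing terms: x[0] = 1; x[1] = 36; x[2] = 48; x[3] = 12; x[4] = 16; x[5] = 4; x[6] = 40; x[7] = 36.
Since x[7] = x[1] = 36, the sequence is eventually periodic: after a pre-period of length 1 it cycles with period 6.
For k ≥ 1, x[k] depends only on (k - 1) mod 6. (87 - 1) mod 6 = 2, so x[87] = x[3] = 12.

12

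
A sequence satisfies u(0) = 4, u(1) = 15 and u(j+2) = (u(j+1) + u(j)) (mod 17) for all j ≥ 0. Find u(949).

Computing terms: u(0) = 4,  u(1) = 15,  u(2) = 2,  u(3) = 0,  u(4) = 2,  u(5) = 2,  u(6) = 4,  u(7) = 6,  u(8) = 10,  u(9) = 16,  u(10) = 9,  u(11) = 8,  u(12) = 0,  u(13) = 8,  u(14) = 8,  u(15) = 16,  u(16) = 7,  u(17) = 6,  u(18) = 13,  u(19) = 2,  u(20) = 15,  u(21) = 0,  u(22) = 15,  u(23) = 15,  u(24) = 13,  u(25) = 11,  u(26) = 7,  u(27) = 1,  u(28) = 8,  u(29) = 9,  u(30) = 0,  u(31) = 9,  u(32) = 9,  u(33) = 1,  u(34) = 10,  u(35) = 11,  u(36) = 4,  u(37) = 15.
The sequence repeats with period 36.
(949 - 0) mod 36 = 13, so u(949) = u(13) = 8.

8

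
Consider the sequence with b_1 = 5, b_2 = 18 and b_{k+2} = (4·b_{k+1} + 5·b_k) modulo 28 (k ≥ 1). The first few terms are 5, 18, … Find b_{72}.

22

Computing terms: b_1 = 5, b_2 = 18, b_3 = 13, b_4 = 2, b_5 = 17, b_6 = 22, b_7 = 5, b_8 = 18.
The sequence repeats with period 6.
(72 - 1) mod 6 = 5, so b_{72} = b_6 = 22.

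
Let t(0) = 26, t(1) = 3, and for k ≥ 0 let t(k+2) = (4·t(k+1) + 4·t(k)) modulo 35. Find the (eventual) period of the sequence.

Listing terms: t(0) = 26; t(1) = 3; t(2) = 11; t(3) = 21; t(4) = 23; t(5) = 1; t(6) = 26; t(7) = 3.
Since (t(6), t(7)) = (t(0), t(1)) = (26, 3) (two consecutive terms determine the rest), the sequence is periodic with period 6.

6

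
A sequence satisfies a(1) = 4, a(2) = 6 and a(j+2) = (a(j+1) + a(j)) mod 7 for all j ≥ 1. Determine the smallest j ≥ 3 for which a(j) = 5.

5

a(1) = 4; a(2) = 6; a(3) = 3; a(4) = 2; a(5) = 5; a(6) = 0; a(7) = 5; a(8) = 5; a(9) = 3; a(10) = 1; a(11) = 4; a(12) = 5; a(13) = 2; a(14) = 0; a(15) = 2; a(16) = 2; a(17) = 4; a(18) = 6.
Since (a(17), a(18)) = (a(1), a(2)) = (4, 6) (two consecutive terms determine the rest), the sequence is periodic with period 16.
The value 5 first appears (with j ≥ 3) at a(5).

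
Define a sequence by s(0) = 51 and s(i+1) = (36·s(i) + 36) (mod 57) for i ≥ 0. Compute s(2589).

0

We have s(0) = 51; s(1) = 48; s(2) = 54; s(3) = 42; s(4) = 9; s(5) = 18; s(6) = 0; s(7) = 36; s(8) = 21; s(9) = 51.
Since s(9) = s(0) = 51, the sequence is periodic with period 9.
(2589 - 0) mod 9 = 6, so s(2589) = s(6) = 0.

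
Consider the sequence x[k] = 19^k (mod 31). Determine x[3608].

9

We have x[1] = 19,  x[2] = 20,  x[3] = 8,  x[4] = 28,  x[5] = 5,  x[6] = 2,  x[7] = 7,  x[8] = 9,  x[9] = 16,  x[10] = 25,  x[11] = 10,  x[12] = 4,  x[13] = 14,  x[14] = 18,  x[15] = 1,  x[16] = 19.
Since x[16] = x[1] = 19, the sequence is periodic with period 15.
So x[3608] = x[1 + ((3608-1) mod 15)] = x[8] = 9.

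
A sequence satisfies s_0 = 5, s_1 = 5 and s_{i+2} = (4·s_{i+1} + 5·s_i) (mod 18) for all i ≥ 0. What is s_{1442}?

9

Listing terms: s_0 = 5, s_1 = 5, s_2 = 9, s_3 = 7, s_4 = 1, s_5 = 3, s_6 = 17, s_7 = 11, s_8 = 3, s_9 = 13, s_{10} = 13, s_{11} = 9, s_{12} = 11, s_{13} = 17, s_{14} = 15, s_{15} = 1, s_{16} = 7, s_{17} = 15, s_{18} = 5, s_{19} = 5.
The sequence repeats with period 18.
So s_{1442} = s_{0 + ((1442-0) mod 18)} = s_2 = 9.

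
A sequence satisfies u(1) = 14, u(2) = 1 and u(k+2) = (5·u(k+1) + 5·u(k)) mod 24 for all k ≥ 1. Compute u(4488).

We have u(1) = 14; u(2) = 1; u(3) = 3; u(4) = 20; u(5) = 19; u(6) = 3; u(7) = 14; u(8) = 13; u(9) = 15; u(10) = 20; u(11) = 7; u(12) = 15; u(13) = 14; u(14) = 1.
Since (u(13), u(14)) = (u(1), u(2)) = (14, 1) (two consecutive terms determine the rest), the sequence is periodic with period 12.
(4488 - 1) mod 12 = 11, so u(4488) = u(12) = 15.

15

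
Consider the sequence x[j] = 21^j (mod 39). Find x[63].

18

x[0] = 1,  x[1] = 21,  x[2] = 12,  x[3] = 18,  x[4] = 27,  x[5] = 21.
Since x[5] = x[1] = 21, the sequence is eventually periodic: after a pre-period of length 1 it cycles with period 4.
For j ≥ 1, x[j] depends only on (j - 1) mod 4. (63 - 1) mod 4 = 2, so x[63] = x[3] = 18.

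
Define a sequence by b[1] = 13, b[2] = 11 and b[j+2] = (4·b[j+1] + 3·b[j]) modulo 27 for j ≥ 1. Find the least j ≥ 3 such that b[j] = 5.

Listing terms: b[1] = 13; b[2] = 11; b[3] = 2; b[4] = 14; b[5] = 8; b[6] = 20; b[7] = 23; b[8] = 17; b[9] = 2; b[10] = 5; b[11] = 26; b[12] = 11; b[13] = 14; b[14] = 8.
Since (b[13], b[14]) = (b[4], b[5]) = (14, 8) (two consecutive terms determine the rest), the sequence is eventually periodic: after a pre-period of length 3 it cycles with period 9.
The value 5 first appears (with j ≥ 3) at b[10].

10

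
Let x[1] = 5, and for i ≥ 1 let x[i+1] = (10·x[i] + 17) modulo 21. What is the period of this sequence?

We have x[1] = 5,  x[2] = 4,  x[3] = 15,  x[4] = 20,  x[5] = 7,  x[6] = 3,  x[7] = 5.
Since x[7] = x[1] = 5, the sequence is periodic with period 6.

6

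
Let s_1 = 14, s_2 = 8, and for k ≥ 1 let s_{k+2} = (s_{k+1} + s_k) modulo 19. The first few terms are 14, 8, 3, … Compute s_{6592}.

11

We have s_1 = 14,  s_2 = 8,  s_3 = 3,  s_4 = 11,  s_5 = 14,  s_6 = 6,  s_7 = 1,  s_8 = 7,  s_9 = 8,  s_{10} = 15,  s_{11} = 4,  s_{12} = 0,  s_{13} = 4,  s_{14} = 4,  s_{15} = 8,  s_{16} = 12,  s_{17} = 1,  s_{18} = 13,  s_{19} = 14,  s_{20} = 8.
Since (s_{19}, s_{20}) = (s_1, s_2) = (14, 8) (two consecutive terms determine the rest), the sequence is periodic with period 18.
So s_{6592} = s_{1 + ((6592-1) mod 18)} = s_4 = 11.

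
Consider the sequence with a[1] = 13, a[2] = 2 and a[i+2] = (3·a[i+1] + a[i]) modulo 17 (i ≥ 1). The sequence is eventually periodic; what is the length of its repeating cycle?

16

Listing terms: a[1] = 13,  a[2] = 2,  a[3] = 2,  a[4] = 8,  a[5] = 9,  a[6] = 1,  a[7] = 12,  a[8] = 3,  a[9] = 4,  a[10] = 15,  a[11] = 15,  a[12] = 9,  a[13] = 8,  a[14] = 16,  a[15] = 5,  a[16] = 14,  a[17] = 13,  a[18] = 2.
Since (a[17], a[18]) = (a[1], a[2]) = (13, 2) (two consecutive terms determine the rest), the sequence is periodic with period 16.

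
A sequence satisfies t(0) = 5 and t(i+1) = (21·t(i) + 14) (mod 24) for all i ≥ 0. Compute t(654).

Listing terms: t(0) = 5,  t(1) = 23,  t(2) = 17,  t(3) = 11,  t(4) = 5.
The sequence repeats with period 4.
So t(654) = t(0 + ((654-0) mod 4)) = t(2) = 17.

17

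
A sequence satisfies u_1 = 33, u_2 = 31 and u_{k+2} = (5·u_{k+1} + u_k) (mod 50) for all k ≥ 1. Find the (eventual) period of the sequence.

30

Computing terms: u_1 = 33, u_2 = 31, u_3 = 38, u_4 = 21, u_5 = 43, u_6 = 36, u_7 = 23, u_8 = 1, u_9 = 28, u_{10} = 41, u_{11} = 33, u_{12} = 6, u_{13} = 13, u_{14} = 21, u_{15} = 18, u_{16} = 11, u_{17} = 23, u_{18} = 26, u_{19} = 3, u_{20} = 41, u_{21} = 8, u_{22} = 31, u_{23} = 13, u_{24} = 46, u_{25} = 43, u_{26} = 11, u_{27} = 48, u_{28} = 1, u_{29} = 3, u_{30} = 16, u_{31} = 33, u_{32} = 31.
Since (u_{31}, u_{32}) = (u_1, u_2) = (33, 31) (two consecutive terms determine the rest), the sequence is periodic with period 30.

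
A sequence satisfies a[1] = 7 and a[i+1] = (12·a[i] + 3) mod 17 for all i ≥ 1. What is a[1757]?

a[1] = 7,  a[2] = 2,  a[3] = 10,  a[4] = 4,  a[5] = 0,  a[6] = 3,  a[7] = 5,  a[8] = 12,  a[9] = 11,  a[10] = 16,  a[11] = 8,  a[12] = 14,  a[13] = 1,  a[14] = 15,  a[15] = 13,  a[16] = 6,  a[17] = 7.
The sequence repeats with period 16.
So a[1757] = a[1 + ((1757-1) mod 16)] = a[13] = 1.

1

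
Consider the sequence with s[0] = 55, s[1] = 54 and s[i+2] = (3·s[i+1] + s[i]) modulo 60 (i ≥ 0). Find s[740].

We have s[0] = 55, s[1] = 54, s[2] = 37, s[3] = 45, s[4] = 52, s[5] = 21, s[6] = 55, s[7] = 6, s[8] = 13, s[9] = 45, s[10] = 28, s[11] = 9, s[12] = 55, s[13] = 54.
Since (s[12], s[13]) = (s[0], s[1]) = (55, 54) (two consecutive terms determine the rest), the sequence is periodic with period 12.
(740 - 0) mod 12 = 8, so s[740] = s[8] = 13.

13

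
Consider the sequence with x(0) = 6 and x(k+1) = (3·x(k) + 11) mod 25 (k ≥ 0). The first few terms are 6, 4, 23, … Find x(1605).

Listing terms: x(0) = 6,  x(1) = 4,  x(2) = 23,  x(3) = 5,  x(4) = 1,  x(5) = 14,  x(6) = 3,  x(7) = 20,  x(8) = 21,  x(9) = 24,  x(10) = 8,  x(11) = 10,  x(12) = 16,  x(13) = 9,  x(14) = 13,  x(15) = 0,  x(16) = 11,  x(17) = 19,  x(18) = 18,  x(19) = 15,  x(20) = 6.
The sequence repeats with period 20.
(1605 - 0) mod 20 = 5, so x(1605) = x(5) = 14.

14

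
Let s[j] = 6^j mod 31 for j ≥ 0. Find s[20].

5

Computing terms: s[0] = 1, s[1] = 6, s[2] = 5, s[3] = 30, s[4] = 25, s[5] = 26, s[6] = 1.
Since s[6] = s[0] = 1, the sequence is periodic with period 6.
So s[20] = s[0 + ((20-0) mod 6)] = s[2] = 5.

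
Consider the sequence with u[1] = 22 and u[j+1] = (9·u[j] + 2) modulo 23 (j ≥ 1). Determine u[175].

4

Computing terms: u[1] = 22, u[2] = 16, u[3] = 8, u[4] = 5, u[5] = 1, u[6] = 11, u[7] = 9, u[8] = 14, u[9] = 13, u[10] = 4, u[11] = 15, u[12] = 22.
The sequence repeats with period 11.
So u[175] = u[1 + ((175-1) mod 11)] = u[10] = 4.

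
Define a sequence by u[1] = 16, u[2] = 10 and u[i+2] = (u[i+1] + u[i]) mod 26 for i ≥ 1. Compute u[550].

Computing terms: u[1] = 16; u[2] = 10; u[3] = 0; u[4] = 10; u[5] = 10; u[6] = 20; u[7] = 4; u[8] = 24; u[9] = 2; u[10] = 0; u[11] = 2; u[12] = 2; u[13] = 4; u[14] = 6; u[15] = 10; u[16] = 16; u[17] = 0; u[18] = 16; u[19] = 16; u[20] = 6; u[21] = 22; u[22] = 2; u[23] = 24; u[24] = 0; u[25] = 24; u[26] = 24; u[27] = 22; u[28] = 20; u[29] = 16; u[30] = 10.
Since (u[29], u[30]) = (u[1], u[2]) = (16, 10) (two consecutive terms determine the rest), the sequence is periodic with period 28.
So u[550] = u[1 + ((550-1) mod 28)] = u[18] = 16.

16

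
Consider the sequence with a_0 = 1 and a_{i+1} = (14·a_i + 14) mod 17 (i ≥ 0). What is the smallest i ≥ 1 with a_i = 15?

2

Computing terms: a_0 = 1, a_1 = 11, a_2 = 15, a_3 = 3, a_4 = 5, a_5 = 16, a_6 = 0, a_7 = 14, a_8 = 6, a_9 = 13, a_{10} = 9, a_{11} = 4, a_{12} = 2, a_{13} = 8, a_{14} = 7, a_{15} = 10, a_{16} = 1.
Since a_{16} = a_0 = 1, the sequence is periodic with period 16.
The value 15 first appears (with i ≥ 1) at a_2.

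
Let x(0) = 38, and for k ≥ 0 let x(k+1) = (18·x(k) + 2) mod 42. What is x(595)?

Listing terms: x(0) = 38; x(1) = 14; x(2) = 2; x(3) = 38.
Since x(3) = x(0) = 38, the sequence is periodic with period 3.
So x(595) = x(0 + ((595-0) mod 3)) = x(1) = 14.

14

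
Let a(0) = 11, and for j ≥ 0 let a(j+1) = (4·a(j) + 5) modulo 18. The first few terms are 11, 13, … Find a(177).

5

Computing terms: a(0) = 11, a(1) = 13, a(2) = 3, a(3) = 17, a(4) = 1, a(5) = 9, a(6) = 5, a(7) = 7, a(8) = 15, a(9) = 11.
Since a(9) = a(0) = 11, the sequence is periodic with period 9.
So a(177) = a(0 + ((177-0) mod 9)) = a(6) = 5.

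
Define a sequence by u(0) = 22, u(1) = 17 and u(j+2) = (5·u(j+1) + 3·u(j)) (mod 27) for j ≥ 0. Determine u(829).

u(0) = 22, u(1) = 17, u(2) = 16, u(3) = 23, u(4) = 1, u(5) = 20, u(6) = 22, u(7) = 8, u(8) = 25, u(9) = 14, u(10) = 10, u(11) = 11, u(12) = 4, u(13) = 26, u(14) = 7, u(15) = 5, u(16) = 19, u(17) = 2, u(18) = 13, u(19) = 17, u(20) = 16.
Since (u(19), u(20)) = (u(1), u(2)) = (17, 16) (two consecutive terms determine the rest), the sequence is eventually periodic: after a pre-period of length 1 it cycles with period 18.
For j ≥ 1, u(j) depends only on (j - 1) mod 18. (829 - 1) mod 18 = 0, so u(829) = u(1) = 17.

17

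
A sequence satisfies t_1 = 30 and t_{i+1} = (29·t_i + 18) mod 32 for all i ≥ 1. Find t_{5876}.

Computing terms: t_1 = 30, t_2 = 24, t_3 = 10, t_4 = 20, t_5 = 22, t_6 = 16, t_7 = 2, t_8 = 12, t_9 = 14, t_{10} = 8, t_{11} = 26, t_{12} = 4, t_{13} = 6, t_{14} = 0, t_{15} = 18, t_{16} = 28, t_{17} = 30.
The sequence repeats with period 16.
So t_{5876} = t_{1 + ((5876-1) mod 16)} = t_4 = 20.

20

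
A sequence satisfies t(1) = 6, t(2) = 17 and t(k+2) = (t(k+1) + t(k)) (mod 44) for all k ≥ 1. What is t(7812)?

39

Computing terms: t(1) = 6,  t(2) = 17,  t(3) = 23,  t(4) = 40,  t(5) = 19,  t(6) = 15,  t(7) = 34,  t(8) = 5,  t(9) = 39,  t(10) = 0,  t(11) = 39,  t(12) = 39,  t(13) = 34,  t(14) = 29,  t(15) = 19,  t(16) = 4,  t(17) = 23,  t(18) = 27,  t(19) = 6,  t(20) = 33,  t(21) = 39,  t(22) = 28,  t(23) = 23,  t(24) = 7,  t(25) = 30,  t(26) = 37,  t(27) = 23,  t(28) = 16,  t(29) = 39,  t(30) = 11,  t(31) = 6,  t(32) = 17.
Since (t(31), t(32)) = (t(1), t(2)) = (6, 17) (two consecutive terms determine the rest), the sequence is periodic with period 30.
(7812 - 1) mod 30 = 11, so t(7812) = t(12) = 39.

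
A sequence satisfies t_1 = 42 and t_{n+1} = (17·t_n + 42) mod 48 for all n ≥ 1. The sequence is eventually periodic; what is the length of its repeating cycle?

8

We have t_1 = 42, t_2 = 36, t_3 = 30, t_4 = 24, t_5 = 18, t_6 = 12, t_7 = 6, t_8 = 0, t_9 = 42.
Since t_9 = t_1 = 42, the sequence is periodic with period 8.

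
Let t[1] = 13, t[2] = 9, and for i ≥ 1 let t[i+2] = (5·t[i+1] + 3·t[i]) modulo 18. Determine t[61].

Listing terms: t[1] = 13, t[2] = 9, t[3] = 12, t[4] = 15, t[5] = 3, t[6] = 6, t[7] = 3, t[8] = 15, t[9] = 12, t[10] = 15.
Since (t[9], t[10]) = (t[3], t[4]) = (12, 15) (two consecutive terms determine the rest), the sequence is eventually periodic: after a pre-period of length 2 it cycles with period 6.
For i ≥ 3, t[i] depends only on (i - 3) mod 6. (61 - 3) mod 6 = 4, so t[61] = t[7] = 3.

3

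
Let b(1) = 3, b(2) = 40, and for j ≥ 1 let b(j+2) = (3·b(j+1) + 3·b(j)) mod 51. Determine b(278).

3

b(1) = 3, b(2) = 40, b(3) = 27, b(4) = 48, b(5) = 21, b(6) = 3, b(7) = 21, b(8) = 21, b(9) = 24, b(10) = 33, b(11) = 18, b(12) = 0, b(13) = 3, b(14) = 9, b(15) = 36, b(16) = 33, b(17) = 3, b(18) = 6, b(19) = 27, b(20) = 48.
Since (b(19), b(20)) = (b(3), b(4)) = (27, 48) (two consecutive terms determine the rest), the sequence is eventually periodic: after a pre-period of length 2 it cycles with period 16.
For j ≥ 3, b(j) depends only on (j - 3) mod 16. (278 - 3) mod 16 = 3, so b(278) = b(6) = 3.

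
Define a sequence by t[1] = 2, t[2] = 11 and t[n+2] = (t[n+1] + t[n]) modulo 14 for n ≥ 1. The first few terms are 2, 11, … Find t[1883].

t[1] = 2, t[2] = 11, t[3] = 13, t[4] = 10, t[5] = 9, t[6] = 5, t[7] = 0, t[8] = 5, t[9] = 5, t[10] = 10, t[11] = 1, t[12] = 11, t[13] = 12, t[14] = 9, t[15] = 7, t[16] = 2, t[17] = 9, t[18] = 11, t[19] = 6, t[20] = 3, t[21] = 9, t[22] = 12, t[23] = 7, t[24] = 5, t[25] = 12, t[26] = 3, t[27] = 1, t[28] = 4, t[29] = 5, t[30] = 9, t[31] = 0, t[32] = 9, t[33] = 9, t[34] = 4, t[35] = 13, t[36] = 3, t[37] = 2, t[38] = 5, t[39] = 7, t[40] = 12, t[41] = 5, t[42] = 3, t[43] = 8, t[44] = 11, t[45] = 5, t[46] = 2, t[47] = 7, t[48] = 9, t[49] = 2, t[50] = 11.
The sequence repeats with period 48.
So t[1883] = t[1 + ((1883-1) mod 48)] = t[11] = 1.

1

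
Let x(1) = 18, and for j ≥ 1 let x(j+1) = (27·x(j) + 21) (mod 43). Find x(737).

We have x(1) = 18,  x(2) = 34,  x(3) = 36,  x(4) = 4,  x(5) = 0,  x(6) = 21,  x(7) = 29,  x(8) = 30,  x(9) = 14,  x(10) = 12,  x(11) = 1,  x(12) = 5,  x(13) = 27,  x(14) = 19,  x(15) = 18.
The sequence repeats with period 14.
(737 - 1) mod 14 = 8, so x(737) = x(9) = 14.

14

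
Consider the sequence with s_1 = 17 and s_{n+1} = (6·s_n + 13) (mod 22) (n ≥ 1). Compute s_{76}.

Listing terms: s_1 = 17,  s_2 = 5,  s_3 = 21,  s_4 = 7,  s_5 = 11,  s_6 = 13,  s_7 = 3,  s_8 = 9,  s_9 = 1,  s_{10} = 19,  s_{11} = 17.
The sequence repeats with period 10.
(76 - 1) mod 10 = 5, so s_{76} = s_6 = 13.

13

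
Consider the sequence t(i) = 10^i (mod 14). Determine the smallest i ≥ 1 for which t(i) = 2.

2

Listing terms: t(0) = 1, t(1) = 10, t(2) = 2, t(3) = 6, t(4) = 4, t(5) = 12, t(6) = 8, t(7) = 10.
Since t(7) = t(1) = 10, the sequence is eventually periodic: after a pre-period of length 1 it cycles with period 6.
The value 2 first appears (with i ≥ 1) at t(2).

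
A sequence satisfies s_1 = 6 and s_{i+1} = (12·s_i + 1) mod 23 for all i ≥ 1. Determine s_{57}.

s_1 = 6,  s_2 = 4,  s_3 = 3,  s_4 = 14,  s_5 = 8,  s_6 = 5,  s_7 = 15,  s_8 = 20,  s_9 = 11,  s_{10} = 18,  s_{11} = 10,  s_{12} = 6.
Since s_{12} = s_1 = 6, the sequence is periodic with period 11.
(57 - 1) mod 11 = 1, so s_{57} = s_2 = 4.

4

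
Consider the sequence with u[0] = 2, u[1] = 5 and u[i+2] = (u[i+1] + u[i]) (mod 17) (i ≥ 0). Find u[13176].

2

Computing terms: u[0] = 2; u[1] = 5; u[2] = 7; u[3] = 12; u[4] = 2; u[5] = 14; u[6] = 16; u[7] = 13; u[8] = 12; u[9] = 8; u[10] = 3; u[11] = 11; u[12] = 14; u[13] = 8; u[14] = 5; u[15] = 13; u[16] = 1; u[17] = 14; u[18] = 15; u[19] = 12; u[20] = 10; u[21] = 5; u[22] = 15; u[23] = 3; u[24] = 1; u[25] = 4; u[26] = 5; u[27] = 9; u[28] = 14; u[29] = 6; u[30] = 3; u[31] = 9; u[32] = 12; u[33] = 4; u[34] = 16; u[35] = 3; u[36] = 2; u[37] = 5.
Since (u[36], u[37]) = (u[0], u[1]) = (2, 5) (two consecutive terms determine the rest), the sequence is periodic with period 36.
(13176 - 0) mod 36 = 0, so u[13176] = u[0] = 2.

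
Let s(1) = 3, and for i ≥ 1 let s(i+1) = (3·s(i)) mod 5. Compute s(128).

We have s(1) = 3, s(2) = 4, s(3) = 2, s(4) = 1, s(5) = 3.
The sequence repeats with period 4.
(128 - 1) mod 4 = 3, so s(128) = s(4) = 1.

1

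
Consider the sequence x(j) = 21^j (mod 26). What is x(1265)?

21

Listing terms: x(1) = 21; x(2) = 25; x(3) = 5; x(4) = 1; x(5) = 21.
Since x(5) = x(1) = 21, the sequence is periodic with period 4.
(1265 - 1) mod 4 = 0, so x(1265) = x(1) = 21.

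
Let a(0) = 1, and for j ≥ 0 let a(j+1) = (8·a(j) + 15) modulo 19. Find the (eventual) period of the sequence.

6

Computing terms: a(0) = 1, a(1) = 4, a(2) = 9, a(3) = 11, a(4) = 8, a(5) = 3, a(6) = 1.
The sequence repeats with period 6.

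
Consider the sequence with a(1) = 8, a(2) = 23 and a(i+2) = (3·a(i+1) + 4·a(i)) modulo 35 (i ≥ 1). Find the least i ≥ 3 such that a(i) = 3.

Computing terms: a(1) = 8, a(2) = 23, a(3) = 31, a(4) = 10, a(5) = 14, a(6) = 12, a(7) = 22, a(8) = 9, a(9) = 10, a(10) = 31, a(11) = 28, a(12) = 33, a(13) = 1, a(14) = 30, a(15) = 24, a(16) = 17, a(17) = 7, a(18) = 19, a(19) = 15, a(20) = 16, a(21) = 3, a(22) = 3, a(23) = 21, a(24) = 5, a(25) = 29, a(26) = 2, a(27) = 17, a(28) = 24, a(29) = 0, a(30) = 26, a(31) = 8, a(32) = 23.
Since (a(31), a(32)) = (a(1), a(2)) = (8, 23) (two consecutive terms determine the rest), the sequence is periodic with period 30.
The value 3 first appears (with i ≥ 3) at a(21).

21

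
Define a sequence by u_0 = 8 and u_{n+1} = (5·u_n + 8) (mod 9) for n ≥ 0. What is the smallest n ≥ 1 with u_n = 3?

1

We have u_0 = 8; u_1 = 3; u_2 = 5; u_3 = 6; u_4 = 2; u_5 = 0; u_6 = 8.
The sequence repeats with period 6.
The value 3 first appears (with n ≥ 1) at u_1.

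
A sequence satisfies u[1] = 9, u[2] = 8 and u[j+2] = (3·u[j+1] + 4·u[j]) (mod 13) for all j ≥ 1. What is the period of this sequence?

6

u[1] = 9; u[2] = 8; u[3] = 8; u[4] = 4; u[5] = 5; u[6] = 5; u[7] = 9; u[8] = 8.
Since (u[7], u[8]) = (u[1], u[2]) = (9, 8) (two consecutive terms determine the rest), the sequence is periodic with period 6.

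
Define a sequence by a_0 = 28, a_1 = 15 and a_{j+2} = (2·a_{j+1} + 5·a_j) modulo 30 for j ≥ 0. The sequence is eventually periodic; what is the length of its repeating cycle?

6

We have a_0 = 28; a_1 = 15; a_2 = 20; a_3 = 25; a_4 = 0; a_5 = 5; a_6 = 10; a_7 = 15; a_8 = 20.
Since (a_7, a_8) = (a_1, a_2) = (15, 20) (two consecutive terms determine the rest), the sequence is eventually periodic: after a pre-period of length 1 it cycles with period 6.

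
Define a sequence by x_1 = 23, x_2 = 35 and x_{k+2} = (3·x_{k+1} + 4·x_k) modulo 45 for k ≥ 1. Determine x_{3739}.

We have x_1 = 23, x_2 = 35, x_3 = 17, x_4 = 11, x_5 = 11, x_6 = 32, x_7 = 5, x_8 = 8, x_9 = 44, x_{10} = 29, x_{11} = 38, x_{12} = 5, x_{13} = 32, x_{14} = 26, x_{15} = 26, x_{16} = 2, x_{17} = 20, x_{18} = 23, x_{19} = 14, x_{20} = 44, x_{21} = 8, x_{22} = 20, x_{23} = 2, x_{24} = 41, x_{25} = 41, x_{26} = 17, x_{27} = 35, x_{28} = 38, x_{29} = 29, x_{30} = 14, x_{31} = 23, x_{32} = 35.
Since (x_{31}, x_{32}) = (x_1, x_2) = (23, 35) (two consecutive terms determine the rest), the sequence is periodic with period 30.
(3739 - 1) mod 30 = 18, so x_{3739} = x_{19} = 14.

14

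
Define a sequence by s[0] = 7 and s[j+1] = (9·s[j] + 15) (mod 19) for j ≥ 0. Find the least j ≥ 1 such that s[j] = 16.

8

s[0] = 7, s[1] = 2, s[2] = 14, s[3] = 8, s[4] = 11, s[5] = 0, s[6] = 15, s[7] = 17, s[8] = 16, s[9] = 7.
The sequence repeats with period 9.
The value 16 first appears (with j ≥ 1) at s[8].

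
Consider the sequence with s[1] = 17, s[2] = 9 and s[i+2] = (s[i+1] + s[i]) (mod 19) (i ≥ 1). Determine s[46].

Listing terms: s[1] = 17,  s[2] = 9,  s[3] = 7,  s[4] = 16,  s[5] = 4,  s[6] = 1,  s[7] = 5,  s[8] = 6,  s[9] = 11,  s[10] = 17,  s[11] = 9.
The sequence repeats with period 9.
So s[46] = s[1 + ((46-1) mod 9)] = s[1] = 17.

17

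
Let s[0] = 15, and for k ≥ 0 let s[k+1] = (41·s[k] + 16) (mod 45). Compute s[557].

7

Listing terms: s[0] = 15,  s[1] = 1,  s[2] = 12,  s[3] = 13,  s[4] = 9,  s[5] = 25,  s[6] = 6,  s[7] = 37,  s[8] = 3,  s[9] = 4,  s[10] = 0,  s[11] = 16,  s[12] = 42,  s[13] = 28,  s[14] = 39,  s[15] = 40,  s[16] = 36,  s[17] = 7,  s[18] = 33,  s[19] = 19,  s[20] = 30,  s[21] = 31,  s[22] = 27,  s[23] = 43,  s[24] = 24,  s[25] = 10,  s[26] = 21,  s[27] = 22,  s[28] = 18,  s[29] = 34,  s[30] = 15.
Since s[30] = s[0] = 15, the sequence is periodic with period 30.
(557 - 0) mod 30 = 17, so s[557] = s[17] = 7.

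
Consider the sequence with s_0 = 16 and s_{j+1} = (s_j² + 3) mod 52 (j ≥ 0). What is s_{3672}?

4

Listing terms: s_0 = 16,  s_1 = 51,  s_2 = 4,  s_3 = 19,  s_4 = 0,  s_5 = 3,  s_6 = 12,  s_7 = 43,  s_8 = 32,  s_9 = 39,  s_{10} = 16.
Since s_{10} = s_0 = 16, the sequence is periodic with period 10.
So s_{3672} = s_{0 + ((3672-0) mod 10)} = s_2 = 4.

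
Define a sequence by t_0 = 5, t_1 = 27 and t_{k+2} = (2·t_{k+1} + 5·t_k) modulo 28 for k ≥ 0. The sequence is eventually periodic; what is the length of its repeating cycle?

24

t_0 = 5; t_1 = 27; t_2 = 23; t_3 = 13; t_4 = 1; t_5 = 11; t_6 = 27; t_7 = 25; t_8 = 17; t_9 = 19; t_{10} = 11; t_{11} = 5; t_{12} = 9; t_{13} = 15; t_{14} = 19; t_{15} = 1; t_{16} = 13; t_{17} = 3; t_{18} = 15; t_{19} = 17; t_{20} = 25; t_{21} = 23; t_{22} = 3; t_{23} = 9; t_{24} = 5; t_{25} = 27.
The sequence repeats with period 24.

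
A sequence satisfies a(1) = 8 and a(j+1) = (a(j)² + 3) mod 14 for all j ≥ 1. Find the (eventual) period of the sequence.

Listing terms: a(1) = 8,  a(2) = 11,  a(3) = 12,  a(4) = 7,  a(5) = 10,  a(6) = 5,  a(7) = 0,  a(8) = 3,  a(9) = 12.
Since a(9) = a(3) = 12, the sequence is eventually periodic: after a pre-period of length 2 it cycles with period 6.

6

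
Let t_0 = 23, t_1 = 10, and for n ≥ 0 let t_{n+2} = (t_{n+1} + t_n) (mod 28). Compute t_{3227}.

27

We have t_0 = 23; t_1 = 10; t_2 = 5; t_3 = 15; t_4 = 20; t_5 = 7; t_6 = 27; t_7 = 6; t_8 = 5; t_9 = 11; t_{10} = 16; t_{11} = 27; t_{12} = 15; t_{13} = 14; t_{14} = 1; t_{15} = 15; t_{16} = 16; t_{17} = 3; t_{18} = 19; t_{19} = 22; t_{20} = 13; t_{21} = 7; t_{22} = 20; t_{23} = 27; t_{24} = 19; t_{25} = 18; t_{26} = 9; t_{27} = 27; t_{28} = 8; t_{29} = 7; t_{30} = 15; t_{31} = 22; t_{32} = 9; t_{33} = 3; t_{34} = 12; t_{35} = 15; t_{36} = 27; t_{37} = 14; t_{38} = 13; t_{39} = 27; t_{40} = 12; t_{41} = 11; t_{42} = 23; t_{43} = 6; t_{44} = 1; t_{45} = 7; t_{46} = 8; t_{47} = 15; t_{48} = 23; t_{49} = 10.
The sequence repeats with period 48.
So t_{3227} = t_{0 + ((3227-0) mod 48)} = t_{11} = 27.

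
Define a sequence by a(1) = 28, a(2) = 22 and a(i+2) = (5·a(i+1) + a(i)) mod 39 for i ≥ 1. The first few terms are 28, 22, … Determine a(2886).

14

a(1) = 28,  a(2) = 22,  a(3) = 21,  a(4) = 10,  a(5) = 32,  a(6) = 14,  a(7) = 24,  a(8) = 17,  a(9) = 31,  a(10) = 16,  a(11) = 33,  a(12) = 25,  a(13) = 2,  a(14) = 35,  a(15) = 21,  a(16) = 23,  a(17) = 19,  a(18) = 1,  a(19) = 24,  a(20) = 4,  a(21) = 5,  a(22) = 29,  a(23) = 33,  a(24) = 38,  a(25) = 28,  a(26) = 22.
The sequence repeats with period 24.
So a(2886) = a(1 + ((2886-1) mod 24)) = a(6) = 14.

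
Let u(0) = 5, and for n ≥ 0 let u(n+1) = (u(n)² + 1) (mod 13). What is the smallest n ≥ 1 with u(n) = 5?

Listing terms: u(0) = 5, u(1) = 0, u(2) = 1, u(3) = 2, u(4) = 5.
The sequence repeats with period 4.
The value 5 next appears (with n ≥ 1) at u(4).

4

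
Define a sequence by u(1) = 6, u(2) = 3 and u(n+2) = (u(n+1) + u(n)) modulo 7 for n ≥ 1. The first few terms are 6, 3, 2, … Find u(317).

u(1) = 6, u(2) = 3, u(3) = 2, u(4) = 5, u(5) = 0, u(6) = 5, u(7) = 5, u(8) = 3, u(9) = 1, u(10) = 4, u(11) = 5, u(12) = 2, u(13) = 0, u(14) = 2, u(15) = 2, u(16) = 4, u(17) = 6, u(18) = 3.
The sequence repeats with period 16.
So u(317) = u(1 + ((317-1) mod 16)) = u(13) = 0.

0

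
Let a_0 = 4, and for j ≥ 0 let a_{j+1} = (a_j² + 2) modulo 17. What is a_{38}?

Listing terms: a_0 = 4; a_1 = 1; a_2 = 3; a_3 = 11; a_4 = 4.
The sequence repeats with period 4.
So a_{38} = a_{0 + ((38-0) mod 4)} = a_2 = 3.

3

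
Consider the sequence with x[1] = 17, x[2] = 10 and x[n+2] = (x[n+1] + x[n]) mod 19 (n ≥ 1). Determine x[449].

We have x[1] = 17, x[2] = 10, x[3] = 8, x[4] = 18, x[5] = 7, x[6] = 6, x[7] = 13, x[8] = 0, x[9] = 13, x[10] = 13, x[11] = 7, x[12] = 1, x[13] = 8, x[14] = 9, x[15] = 17, x[16] = 7, x[17] = 5, x[18] = 12, x[19] = 17, x[20] = 10.
The sequence repeats with period 18.
So x[449] = x[1 + ((449-1) mod 18)] = x[17] = 5.

5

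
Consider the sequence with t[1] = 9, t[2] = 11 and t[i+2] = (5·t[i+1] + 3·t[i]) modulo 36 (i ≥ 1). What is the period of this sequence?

6

We have t[1] = 9,  t[2] = 11,  t[3] = 10,  t[4] = 11,  t[5] = 13,  t[6] = 26,  t[7] = 25,  t[8] = 23,  t[9] = 10,  t[10] = 11.
Since (t[9], t[10]) = (t[3], t[4]) = (10, 11) (two consecutive terms determine the rest), the sequence is eventually periodic: after a pre-period of length 2 it cycles with period 6.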